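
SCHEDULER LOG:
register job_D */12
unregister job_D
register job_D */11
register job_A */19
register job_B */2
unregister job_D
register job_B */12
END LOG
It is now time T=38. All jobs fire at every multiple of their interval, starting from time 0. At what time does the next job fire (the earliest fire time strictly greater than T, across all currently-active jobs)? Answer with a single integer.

Op 1: register job_D */12 -> active={job_D:*/12}
Op 2: unregister job_D -> active={}
Op 3: register job_D */11 -> active={job_D:*/11}
Op 4: register job_A */19 -> active={job_A:*/19, job_D:*/11}
Op 5: register job_B */2 -> active={job_A:*/19, job_B:*/2, job_D:*/11}
Op 6: unregister job_D -> active={job_A:*/19, job_B:*/2}
Op 7: register job_B */12 -> active={job_A:*/19, job_B:*/12}
  job_A: interval 19, next fire after T=38 is 57
  job_B: interval 12, next fire after T=38 is 48
Earliest fire time = 48 (job job_B)

Answer: 48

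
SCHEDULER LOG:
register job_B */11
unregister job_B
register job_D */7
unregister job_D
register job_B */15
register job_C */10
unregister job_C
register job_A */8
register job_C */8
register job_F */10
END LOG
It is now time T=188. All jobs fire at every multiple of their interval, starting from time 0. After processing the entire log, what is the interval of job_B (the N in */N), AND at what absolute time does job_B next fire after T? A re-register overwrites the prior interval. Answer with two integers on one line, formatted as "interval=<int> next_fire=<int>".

Answer: interval=15 next_fire=195

Derivation:
Op 1: register job_B */11 -> active={job_B:*/11}
Op 2: unregister job_B -> active={}
Op 3: register job_D */7 -> active={job_D:*/7}
Op 4: unregister job_D -> active={}
Op 5: register job_B */15 -> active={job_B:*/15}
Op 6: register job_C */10 -> active={job_B:*/15, job_C:*/10}
Op 7: unregister job_C -> active={job_B:*/15}
Op 8: register job_A */8 -> active={job_A:*/8, job_B:*/15}
Op 9: register job_C */8 -> active={job_A:*/8, job_B:*/15, job_C:*/8}
Op 10: register job_F */10 -> active={job_A:*/8, job_B:*/15, job_C:*/8, job_F:*/10}
Final interval of job_B = 15
Next fire of job_B after T=188: (188//15+1)*15 = 195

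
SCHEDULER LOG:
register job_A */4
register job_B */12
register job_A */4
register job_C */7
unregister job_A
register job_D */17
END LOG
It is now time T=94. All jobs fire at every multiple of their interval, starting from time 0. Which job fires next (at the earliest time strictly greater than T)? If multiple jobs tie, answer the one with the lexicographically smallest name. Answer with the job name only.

Op 1: register job_A */4 -> active={job_A:*/4}
Op 2: register job_B */12 -> active={job_A:*/4, job_B:*/12}
Op 3: register job_A */4 -> active={job_A:*/4, job_B:*/12}
Op 4: register job_C */7 -> active={job_A:*/4, job_B:*/12, job_C:*/7}
Op 5: unregister job_A -> active={job_B:*/12, job_C:*/7}
Op 6: register job_D */17 -> active={job_B:*/12, job_C:*/7, job_D:*/17}
  job_B: interval 12, next fire after T=94 is 96
  job_C: interval 7, next fire after T=94 is 98
  job_D: interval 17, next fire after T=94 is 102
Earliest = 96, winner (lex tiebreak) = job_B

Answer: job_B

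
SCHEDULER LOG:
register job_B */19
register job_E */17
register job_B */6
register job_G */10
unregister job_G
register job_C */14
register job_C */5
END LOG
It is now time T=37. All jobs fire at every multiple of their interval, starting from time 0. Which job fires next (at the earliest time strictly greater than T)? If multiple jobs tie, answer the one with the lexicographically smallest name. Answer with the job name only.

Op 1: register job_B */19 -> active={job_B:*/19}
Op 2: register job_E */17 -> active={job_B:*/19, job_E:*/17}
Op 3: register job_B */6 -> active={job_B:*/6, job_E:*/17}
Op 4: register job_G */10 -> active={job_B:*/6, job_E:*/17, job_G:*/10}
Op 5: unregister job_G -> active={job_B:*/6, job_E:*/17}
Op 6: register job_C */14 -> active={job_B:*/6, job_C:*/14, job_E:*/17}
Op 7: register job_C */5 -> active={job_B:*/6, job_C:*/5, job_E:*/17}
  job_B: interval 6, next fire after T=37 is 42
  job_C: interval 5, next fire after T=37 is 40
  job_E: interval 17, next fire after T=37 is 51
Earliest = 40, winner (lex tiebreak) = job_C

Answer: job_C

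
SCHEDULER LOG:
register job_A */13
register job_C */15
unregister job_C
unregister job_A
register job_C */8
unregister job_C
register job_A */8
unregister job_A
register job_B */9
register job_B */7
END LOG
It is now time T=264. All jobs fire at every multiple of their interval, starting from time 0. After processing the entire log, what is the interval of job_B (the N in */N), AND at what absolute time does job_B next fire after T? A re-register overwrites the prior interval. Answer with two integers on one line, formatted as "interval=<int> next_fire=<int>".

Op 1: register job_A */13 -> active={job_A:*/13}
Op 2: register job_C */15 -> active={job_A:*/13, job_C:*/15}
Op 3: unregister job_C -> active={job_A:*/13}
Op 4: unregister job_A -> active={}
Op 5: register job_C */8 -> active={job_C:*/8}
Op 6: unregister job_C -> active={}
Op 7: register job_A */8 -> active={job_A:*/8}
Op 8: unregister job_A -> active={}
Op 9: register job_B */9 -> active={job_B:*/9}
Op 10: register job_B */7 -> active={job_B:*/7}
Final interval of job_B = 7
Next fire of job_B after T=264: (264//7+1)*7 = 266

Answer: interval=7 next_fire=266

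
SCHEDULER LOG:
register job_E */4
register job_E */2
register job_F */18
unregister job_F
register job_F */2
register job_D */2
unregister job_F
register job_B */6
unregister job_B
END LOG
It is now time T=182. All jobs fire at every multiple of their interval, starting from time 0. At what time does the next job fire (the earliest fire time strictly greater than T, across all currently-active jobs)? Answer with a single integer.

Answer: 184

Derivation:
Op 1: register job_E */4 -> active={job_E:*/4}
Op 2: register job_E */2 -> active={job_E:*/2}
Op 3: register job_F */18 -> active={job_E:*/2, job_F:*/18}
Op 4: unregister job_F -> active={job_E:*/2}
Op 5: register job_F */2 -> active={job_E:*/2, job_F:*/2}
Op 6: register job_D */2 -> active={job_D:*/2, job_E:*/2, job_F:*/2}
Op 7: unregister job_F -> active={job_D:*/2, job_E:*/2}
Op 8: register job_B */6 -> active={job_B:*/6, job_D:*/2, job_E:*/2}
Op 9: unregister job_B -> active={job_D:*/2, job_E:*/2}
  job_D: interval 2, next fire after T=182 is 184
  job_E: interval 2, next fire after T=182 is 184
Earliest fire time = 184 (job job_D)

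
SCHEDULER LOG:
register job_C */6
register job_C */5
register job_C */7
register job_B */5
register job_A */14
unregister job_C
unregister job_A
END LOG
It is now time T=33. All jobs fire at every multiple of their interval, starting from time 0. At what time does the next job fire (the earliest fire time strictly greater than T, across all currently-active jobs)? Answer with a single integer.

Op 1: register job_C */6 -> active={job_C:*/6}
Op 2: register job_C */5 -> active={job_C:*/5}
Op 3: register job_C */7 -> active={job_C:*/7}
Op 4: register job_B */5 -> active={job_B:*/5, job_C:*/7}
Op 5: register job_A */14 -> active={job_A:*/14, job_B:*/5, job_C:*/7}
Op 6: unregister job_C -> active={job_A:*/14, job_B:*/5}
Op 7: unregister job_A -> active={job_B:*/5}
  job_B: interval 5, next fire after T=33 is 35
Earliest fire time = 35 (job job_B)

Answer: 35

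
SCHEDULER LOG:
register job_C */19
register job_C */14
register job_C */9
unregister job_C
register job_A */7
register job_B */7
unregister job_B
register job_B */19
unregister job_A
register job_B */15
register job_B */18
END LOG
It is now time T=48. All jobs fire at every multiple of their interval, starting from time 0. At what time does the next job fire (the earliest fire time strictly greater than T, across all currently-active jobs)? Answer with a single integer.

Op 1: register job_C */19 -> active={job_C:*/19}
Op 2: register job_C */14 -> active={job_C:*/14}
Op 3: register job_C */9 -> active={job_C:*/9}
Op 4: unregister job_C -> active={}
Op 5: register job_A */7 -> active={job_A:*/7}
Op 6: register job_B */7 -> active={job_A:*/7, job_B:*/7}
Op 7: unregister job_B -> active={job_A:*/7}
Op 8: register job_B */19 -> active={job_A:*/7, job_B:*/19}
Op 9: unregister job_A -> active={job_B:*/19}
Op 10: register job_B */15 -> active={job_B:*/15}
Op 11: register job_B */18 -> active={job_B:*/18}
  job_B: interval 18, next fire after T=48 is 54
Earliest fire time = 54 (job job_B)

Answer: 54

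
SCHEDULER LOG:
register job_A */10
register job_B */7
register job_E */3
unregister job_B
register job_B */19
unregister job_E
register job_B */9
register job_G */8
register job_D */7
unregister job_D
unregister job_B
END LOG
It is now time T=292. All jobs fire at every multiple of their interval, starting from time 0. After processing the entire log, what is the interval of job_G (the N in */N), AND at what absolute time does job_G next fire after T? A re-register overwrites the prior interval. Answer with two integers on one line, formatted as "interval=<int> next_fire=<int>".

Answer: interval=8 next_fire=296

Derivation:
Op 1: register job_A */10 -> active={job_A:*/10}
Op 2: register job_B */7 -> active={job_A:*/10, job_B:*/7}
Op 3: register job_E */3 -> active={job_A:*/10, job_B:*/7, job_E:*/3}
Op 4: unregister job_B -> active={job_A:*/10, job_E:*/3}
Op 5: register job_B */19 -> active={job_A:*/10, job_B:*/19, job_E:*/3}
Op 6: unregister job_E -> active={job_A:*/10, job_B:*/19}
Op 7: register job_B */9 -> active={job_A:*/10, job_B:*/9}
Op 8: register job_G */8 -> active={job_A:*/10, job_B:*/9, job_G:*/8}
Op 9: register job_D */7 -> active={job_A:*/10, job_B:*/9, job_D:*/7, job_G:*/8}
Op 10: unregister job_D -> active={job_A:*/10, job_B:*/9, job_G:*/8}
Op 11: unregister job_B -> active={job_A:*/10, job_G:*/8}
Final interval of job_G = 8
Next fire of job_G after T=292: (292//8+1)*8 = 296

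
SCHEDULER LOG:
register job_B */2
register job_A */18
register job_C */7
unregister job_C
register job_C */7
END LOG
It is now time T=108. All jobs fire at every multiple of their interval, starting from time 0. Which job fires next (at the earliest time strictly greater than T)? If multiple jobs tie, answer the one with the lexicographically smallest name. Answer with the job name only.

Answer: job_B

Derivation:
Op 1: register job_B */2 -> active={job_B:*/2}
Op 2: register job_A */18 -> active={job_A:*/18, job_B:*/2}
Op 3: register job_C */7 -> active={job_A:*/18, job_B:*/2, job_C:*/7}
Op 4: unregister job_C -> active={job_A:*/18, job_B:*/2}
Op 5: register job_C */7 -> active={job_A:*/18, job_B:*/2, job_C:*/7}
  job_A: interval 18, next fire after T=108 is 126
  job_B: interval 2, next fire after T=108 is 110
  job_C: interval 7, next fire after T=108 is 112
Earliest = 110, winner (lex tiebreak) = job_B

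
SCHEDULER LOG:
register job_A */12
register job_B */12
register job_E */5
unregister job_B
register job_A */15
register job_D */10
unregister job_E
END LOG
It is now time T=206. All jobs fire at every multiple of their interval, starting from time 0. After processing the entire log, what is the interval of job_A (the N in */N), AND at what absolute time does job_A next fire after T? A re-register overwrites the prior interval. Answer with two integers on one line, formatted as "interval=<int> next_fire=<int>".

Answer: interval=15 next_fire=210

Derivation:
Op 1: register job_A */12 -> active={job_A:*/12}
Op 2: register job_B */12 -> active={job_A:*/12, job_B:*/12}
Op 3: register job_E */5 -> active={job_A:*/12, job_B:*/12, job_E:*/5}
Op 4: unregister job_B -> active={job_A:*/12, job_E:*/5}
Op 5: register job_A */15 -> active={job_A:*/15, job_E:*/5}
Op 6: register job_D */10 -> active={job_A:*/15, job_D:*/10, job_E:*/5}
Op 7: unregister job_E -> active={job_A:*/15, job_D:*/10}
Final interval of job_A = 15
Next fire of job_A after T=206: (206//15+1)*15 = 210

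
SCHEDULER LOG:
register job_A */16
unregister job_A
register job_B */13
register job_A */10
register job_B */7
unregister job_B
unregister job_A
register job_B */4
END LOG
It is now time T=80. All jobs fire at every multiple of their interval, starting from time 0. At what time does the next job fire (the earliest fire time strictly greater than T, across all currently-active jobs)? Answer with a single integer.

Answer: 84

Derivation:
Op 1: register job_A */16 -> active={job_A:*/16}
Op 2: unregister job_A -> active={}
Op 3: register job_B */13 -> active={job_B:*/13}
Op 4: register job_A */10 -> active={job_A:*/10, job_B:*/13}
Op 5: register job_B */7 -> active={job_A:*/10, job_B:*/7}
Op 6: unregister job_B -> active={job_A:*/10}
Op 7: unregister job_A -> active={}
Op 8: register job_B */4 -> active={job_B:*/4}
  job_B: interval 4, next fire after T=80 is 84
Earliest fire time = 84 (job job_B)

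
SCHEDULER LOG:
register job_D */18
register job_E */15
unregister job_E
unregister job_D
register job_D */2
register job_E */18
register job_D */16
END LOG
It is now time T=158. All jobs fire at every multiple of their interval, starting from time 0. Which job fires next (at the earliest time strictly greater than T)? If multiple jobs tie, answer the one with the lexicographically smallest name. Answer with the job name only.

Answer: job_D

Derivation:
Op 1: register job_D */18 -> active={job_D:*/18}
Op 2: register job_E */15 -> active={job_D:*/18, job_E:*/15}
Op 3: unregister job_E -> active={job_D:*/18}
Op 4: unregister job_D -> active={}
Op 5: register job_D */2 -> active={job_D:*/2}
Op 6: register job_E */18 -> active={job_D:*/2, job_E:*/18}
Op 7: register job_D */16 -> active={job_D:*/16, job_E:*/18}
  job_D: interval 16, next fire after T=158 is 160
  job_E: interval 18, next fire after T=158 is 162
Earliest = 160, winner (lex tiebreak) = job_D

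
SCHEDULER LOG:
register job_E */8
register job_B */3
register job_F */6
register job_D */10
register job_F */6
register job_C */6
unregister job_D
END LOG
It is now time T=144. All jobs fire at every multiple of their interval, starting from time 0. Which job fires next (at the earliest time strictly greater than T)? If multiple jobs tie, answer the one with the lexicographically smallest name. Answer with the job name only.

Op 1: register job_E */8 -> active={job_E:*/8}
Op 2: register job_B */3 -> active={job_B:*/3, job_E:*/8}
Op 3: register job_F */6 -> active={job_B:*/3, job_E:*/8, job_F:*/6}
Op 4: register job_D */10 -> active={job_B:*/3, job_D:*/10, job_E:*/8, job_F:*/6}
Op 5: register job_F */6 -> active={job_B:*/3, job_D:*/10, job_E:*/8, job_F:*/6}
Op 6: register job_C */6 -> active={job_B:*/3, job_C:*/6, job_D:*/10, job_E:*/8, job_F:*/6}
Op 7: unregister job_D -> active={job_B:*/3, job_C:*/6, job_E:*/8, job_F:*/6}
  job_B: interval 3, next fire after T=144 is 147
  job_C: interval 6, next fire after T=144 is 150
  job_E: interval 8, next fire after T=144 is 152
  job_F: interval 6, next fire after T=144 is 150
Earliest = 147, winner (lex tiebreak) = job_B

Answer: job_B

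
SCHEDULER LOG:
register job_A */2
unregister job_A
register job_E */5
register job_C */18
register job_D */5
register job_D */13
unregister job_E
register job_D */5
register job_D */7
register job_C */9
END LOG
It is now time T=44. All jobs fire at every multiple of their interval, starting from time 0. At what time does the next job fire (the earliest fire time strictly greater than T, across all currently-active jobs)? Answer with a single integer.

Op 1: register job_A */2 -> active={job_A:*/2}
Op 2: unregister job_A -> active={}
Op 3: register job_E */5 -> active={job_E:*/5}
Op 4: register job_C */18 -> active={job_C:*/18, job_E:*/5}
Op 5: register job_D */5 -> active={job_C:*/18, job_D:*/5, job_E:*/5}
Op 6: register job_D */13 -> active={job_C:*/18, job_D:*/13, job_E:*/5}
Op 7: unregister job_E -> active={job_C:*/18, job_D:*/13}
Op 8: register job_D */5 -> active={job_C:*/18, job_D:*/5}
Op 9: register job_D */7 -> active={job_C:*/18, job_D:*/7}
Op 10: register job_C */9 -> active={job_C:*/9, job_D:*/7}
  job_C: interval 9, next fire after T=44 is 45
  job_D: interval 7, next fire after T=44 is 49
Earliest fire time = 45 (job job_C)

Answer: 45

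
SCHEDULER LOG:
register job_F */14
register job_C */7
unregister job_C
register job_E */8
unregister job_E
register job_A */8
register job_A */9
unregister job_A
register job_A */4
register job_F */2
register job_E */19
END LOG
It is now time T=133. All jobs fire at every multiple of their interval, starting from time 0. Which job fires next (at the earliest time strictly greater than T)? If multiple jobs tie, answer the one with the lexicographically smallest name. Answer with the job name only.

Op 1: register job_F */14 -> active={job_F:*/14}
Op 2: register job_C */7 -> active={job_C:*/7, job_F:*/14}
Op 3: unregister job_C -> active={job_F:*/14}
Op 4: register job_E */8 -> active={job_E:*/8, job_F:*/14}
Op 5: unregister job_E -> active={job_F:*/14}
Op 6: register job_A */8 -> active={job_A:*/8, job_F:*/14}
Op 7: register job_A */9 -> active={job_A:*/9, job_F:*/14}
Op 8: unregister job_A -> active={job_F:*/14}
Op 9: register job_A */4 -> active={job_A:*/4, job_F:*/14}
Op 10: register job_F */2 -> active={job_A:*/4, job_F:*/2}
Op 11: register job_E */19 -> active={job_A:*/4, job_E:*/19, job_F:*/2}
  job_A: interval 4, next fire after T=133 is 136
  job_E: interval 19, next fire after T=133 is 152
  job_F: interval 2, next fire after T=133 is 134
Earliest = 134, winner (lex tiebreak) = job_F

Answer: job_F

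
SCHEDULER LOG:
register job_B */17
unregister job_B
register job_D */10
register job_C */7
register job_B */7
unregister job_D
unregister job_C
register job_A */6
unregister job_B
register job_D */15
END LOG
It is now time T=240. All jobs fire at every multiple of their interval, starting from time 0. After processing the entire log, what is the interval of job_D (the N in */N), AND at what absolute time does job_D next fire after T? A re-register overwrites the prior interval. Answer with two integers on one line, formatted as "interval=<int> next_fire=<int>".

Answer: interval=15 next_fire=255

Derivation:
Op 1: register job_B */17 -> active={job_B:*/17}
Op 2: unregister job_B -> active={}
Op 3: register job_D */10 -> active={job_D:*/10}
Op 4: register job_C */7 -> active={job_C:*/7, job_D:*/10}
Op 5: register job_B */7 -> active={job_B:*/7, job_C:*/7, job_D:*/10}
Op 6: unregister job_D -> active={job_B:*/7, job_C:*/7}
Op 7: unregister job_C -> active={job_B:*/7}
Op 8: register job_A */6 -> active={job_A:*/6, job_B:*/7}
Op 9: unregister job_B -> active={job_A:*/6}
Op 10: register job_D */15 -> active={job_A:*/6, job_D:*/15}
Final interval of job_D = 15
Next fire of job_D after T=240: (240//15+1)*15 = 255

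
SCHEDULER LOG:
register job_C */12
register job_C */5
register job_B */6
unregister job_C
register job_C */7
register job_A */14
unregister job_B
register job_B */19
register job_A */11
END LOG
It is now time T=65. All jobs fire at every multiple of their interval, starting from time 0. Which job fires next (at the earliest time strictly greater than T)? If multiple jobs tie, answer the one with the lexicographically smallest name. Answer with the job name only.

Op 1: register job_C */12 -> active={job_C:*/12}
Op 2: register job_C */5 -> active={job_C:*/5}
Op 3: register job_B */6 -> active={job_B:*/6, job_C:*/5}
Op 4: unregister job_C -> active={job_B:*/6}
Op 5: register job_C */7 -> active={job_B:*/6, job_C:*/7}
Op 6: register job_A */14 -> active={job_A:*/14, job_B:*/6, job_C:*/7}
Op 7: unregister job_B -> active={job_A:*/14, job_C:*/7}
Op 8: register job_B */19 -> active={job_A:*/14, job_B:*/19, job_C:*/7}
Op 9: register job_A */11 -> active={job_A:*/11, job_B:*/19, job_C:*/7}
  job_A: interval 11, next fire after T=65 is 66
  job_B: interval 19, next fire after T=65 is 76
  job_C: interval 7, next fire after T=65 is 70
Earliest = 66, winner (lex tiebreak) = job_A

Answer: job_A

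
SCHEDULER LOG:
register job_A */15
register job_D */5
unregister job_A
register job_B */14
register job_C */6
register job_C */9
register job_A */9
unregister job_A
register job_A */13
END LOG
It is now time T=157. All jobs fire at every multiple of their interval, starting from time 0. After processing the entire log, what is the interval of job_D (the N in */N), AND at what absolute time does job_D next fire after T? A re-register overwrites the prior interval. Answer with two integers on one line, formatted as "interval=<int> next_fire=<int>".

Op 1: register job_A */15 -> active={job_A:*/15}
Op 2: register job_D */5 -> active={job_A:*/15, job_D:*/5}
Op 3: unregister job_A -> active={job_D:*/5}
Op 4: register job_B */14 -> active={job_B:*/14, job_D:*/5}
Op 5: register job_C */6 -> active={job_B:*/14, job_C:*/6, job_D:*/5}
Op 6: register job_C */9 -> active={job_B:*/14, job_C:*/9, job_D:*/5}
Op 7: register job_A */9 -> active={job_A:*/9, job_B:*/14, job_C:*/9, job_D:*/5}
Op 8: unregister job_A -> active={job_B:*/14, job_C:*/9, job_D:*/5}
Op 9: register job_A */13 -> active={job_A:*/13, job_B:*/14, job_C:*/9, job_D:*/5}
Final interval of job_D = 5
Next fire of job_D after T=157: (157//5+1)*5 = 160

Answer: interval=5 next_fire=160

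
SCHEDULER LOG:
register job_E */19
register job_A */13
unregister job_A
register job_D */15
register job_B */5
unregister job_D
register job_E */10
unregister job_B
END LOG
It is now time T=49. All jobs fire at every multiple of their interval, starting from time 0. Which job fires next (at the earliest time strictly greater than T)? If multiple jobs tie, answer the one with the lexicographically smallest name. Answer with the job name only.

Answer: job_E

Derivation:
Op 1: register job_E */19 -> active={job_E:*/19}
Op 2: register job_A */13 -> active={job_A:*/13, job_E:*/19}
Op 3: unregister job_A -> active={job_E:*/19}
Op 4: register job_D */15 -> active={job_D:*/15, job_E:*/19}
Op 5: register job_B */5 -> active={job_B:*/5, job_D:*/15, job_E:*/19}
Op 6: unregister job_D -> active={job_B:*/5, job_E:*/19}
Op 7: register job_E */10 -> active={job_B:*/5, job_E:*/10}
Op 8: unregister job_B -> active={job_E:*/10}
  job_E: interval 10, next fire after T=49 is 50
Earliest = 50, winner (lex tiebreak) = job_E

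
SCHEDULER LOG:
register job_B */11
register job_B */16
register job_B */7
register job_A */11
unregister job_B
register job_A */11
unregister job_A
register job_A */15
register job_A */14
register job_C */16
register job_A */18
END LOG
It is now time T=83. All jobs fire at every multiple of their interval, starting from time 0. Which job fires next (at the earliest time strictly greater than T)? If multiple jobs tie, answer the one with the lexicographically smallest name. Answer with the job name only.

Answer: job_A

Derivation:
Op 1: register job_B */11 -> active={job_B:*/11}
Op 2: register job_B */16 -> active={job_B:*/16}
Op 3: register job_B */7 -> active={job_B:*/7}
Op 4: register job_A */11 -> active={job_A:*/11, job_B:*/7}
Op 5: unregister job_B -> active={job_A:*/11}
Op 6: register job_A */11 -> active={job_A:*/11}
Op 7: unregister job_A -> active={}
Op 8: register job_A */15 -> active={job_A:*/15}
Op 9: register job_A */14 -> active={job_A:*/14}
Op 10: register job_C */16 -> active={job_A:*/14, job_C:*/16}
Op 11: register job_A */18 -> active={job_A:*/18, job_C:*/16}
  job_A: interval 18, next fire after T=83 is 90
  job_C: interval 16, next fire after T=83 is 96
Earliest = 90, winner (lex tiebreak) = job_A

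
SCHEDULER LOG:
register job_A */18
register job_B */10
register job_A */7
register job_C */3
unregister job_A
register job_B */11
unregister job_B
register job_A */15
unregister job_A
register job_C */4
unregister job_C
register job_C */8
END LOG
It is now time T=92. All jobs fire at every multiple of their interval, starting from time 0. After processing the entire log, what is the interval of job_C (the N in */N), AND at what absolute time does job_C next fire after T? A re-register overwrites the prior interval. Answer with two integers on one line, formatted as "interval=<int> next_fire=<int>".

Answer: interval=8 next_fire=96

Derivation:
Op 1: register job_A */18 -> active={job_A:*/18}
Op 2: register job_B */10 -> active={job_A:*/18, job_B:*/10}
Op 3: register job_A */7 -> active={job_A:*/7, job_B:*/10}
Op 4: register job_C */3 -> active={job_A:*/7, job_B:*/10, job_C:*/3}
Op 5: unregister job_A -> active={job_B:*/10, job_C:*/3}
Op 6: register job_B */11 -> active={job_B:*/11, job_C:*/3}
Op 7: unregister job_B -> active={job_C:*/3}
Op 8: register job_A */15 -> active={job_A:*/15, job_C:*/3}
Op 9: unregister job_A -> active={job_C:*/3}
Op 10: register job_C */4 -> active={job_C:*/4}
Op 11: unregister job_C -> active={}
Op 12: register job_C */8 -> active={job_C:*/8}
Final interval of job_C = 8
Next fire of job_C after T=92: (92//8+1)*8 = 96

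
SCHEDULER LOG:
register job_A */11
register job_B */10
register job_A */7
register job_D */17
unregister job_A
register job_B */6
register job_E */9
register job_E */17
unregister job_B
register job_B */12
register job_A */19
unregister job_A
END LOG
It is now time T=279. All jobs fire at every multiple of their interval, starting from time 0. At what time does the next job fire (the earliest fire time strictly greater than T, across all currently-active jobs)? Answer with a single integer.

Answer: 288

Derivation:
Op 1: register job_A */11 -> active={job_A:*/11}
Op 2: register job_B */10 -> active={job_A:*/11, job_B:*/10}
Op 3: register job_A */7 -> active={job_A:*/7, job_B:*/10}
Op 4: register job_D */17 -> active={job_A:*/7, job_B:*/10, job_D:*/17}
Op 5: unregister job_A -> active={job_B:*/10, job_D:*/17}
Op 6: register job_B */6 -> active={job_B:*/6, job_D:*/17}
Op 7: register job_E */9 -> active={job_B:*/6, job_D:*/17, job_E:*/9}
Op 8: register job_E */17 -> active={job_B:*/6, job_D:*/17, job_E:*/17}
Op 9: unregister job_B -> active={job_D:*/17, job_E:*/17}
Op 10: register job_B */12 -> active={job_B:*/12, job_D:*/17, job_E:*/17}
Op 11: register job_A */19 -> active={job_A:*/19, job_B:*/12, job_D:*/17, job_E:*/17}
Op 12: unregister job_A -> active={job_B:*/12, job_D:*/17, job_E:*/17}
  job_B: interval 12, next fire after T=279 is 288
  job_D: interval 17, next fire after T=279 is 289
  job_E: interval 17, next fire after T=279 is 289
Earliest fire time = 288 (job job_B)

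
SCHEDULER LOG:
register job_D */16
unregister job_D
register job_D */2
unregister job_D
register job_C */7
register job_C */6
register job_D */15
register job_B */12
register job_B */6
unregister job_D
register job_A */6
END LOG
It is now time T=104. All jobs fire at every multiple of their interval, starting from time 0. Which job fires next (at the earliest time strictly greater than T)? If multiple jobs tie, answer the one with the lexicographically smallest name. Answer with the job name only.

Op 1: register job_D */16 -> active={job_D:*/16}
Op 2: unregister job_D -> active={}
Op 3: register job_D */2 -> active={job_D:*/2}
Op 4: unregister job_D -> active={}
Op 5: register job_C */7 -> active={job_C:*/7}
Op 6: register job_C */6 -> active={job_C:*/6}
Op 7: register job_D */15 -> active={job_C:*/6, job_D:*/15}
Op 8: register job_B */12 -> active={job_B:*/12, job_C:*/6, job_D:*/15}
Op 9: register job_B */6 -> active={job_B:*/6, job_C:*/6, job_D:*/15}
Op 10: unregister job_D -> active={job_B:*/6, job_C:*/6}
Op 11: register job_A */6 -> active={job_A:*/6, job_B:*/6, job_C:*/6}
  job_A: interval 6, next fire after T=104 is 108
  job_B: interval 6, next fire after T=104 is 108
  job_C: interval 6, next fire after T=104 is 108
Earliest = 108, winner (lex tiebreak) = job_A

Answer: job_A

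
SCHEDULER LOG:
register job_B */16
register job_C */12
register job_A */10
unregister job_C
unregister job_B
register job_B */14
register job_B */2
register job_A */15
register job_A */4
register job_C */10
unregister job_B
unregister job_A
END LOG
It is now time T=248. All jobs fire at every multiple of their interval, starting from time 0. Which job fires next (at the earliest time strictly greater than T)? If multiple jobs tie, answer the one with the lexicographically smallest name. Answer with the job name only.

Op 1: register job_B */16 -> active={job_B:*/16}
Op 2: register job_C */12 -> active={job_B:*/16, job_C:*/12}
Op 3: register job_A */10 -> active={job_A:*/10, job_B:*/16, job_C:*/12}
Op 4: unregister job_C -> active={job_A:*/10, job_B:*/16}
Op 5: unregister job_B -> active={job_A:*/10}
Op 6: register job_B */14 -> active={job_A:*/10, job_B:*/14}
Op 7: register job_B */2 -> active={job_A:*/10, job_B:*/2}
Op 8: register job_A */15 -> active={job_A:*/15, job_B:*/2}
Op 9: register job_A */4 -> active={job_A:*/4, job_B:*/2}
Op 10: register job_C */10 -> active={job_A:*/4, job_B:*/2, job_C:*/10}
Op 11: unregister job_B -> active={job_A:*/4, job_C:*/10}
Op 12: unregister job_A -> active={job_C:*/10}
  job_C: interval 10, next fire after T=248 is 250
Earliest = 250, winner (lex tiebreak) = job_C

Answer: job_C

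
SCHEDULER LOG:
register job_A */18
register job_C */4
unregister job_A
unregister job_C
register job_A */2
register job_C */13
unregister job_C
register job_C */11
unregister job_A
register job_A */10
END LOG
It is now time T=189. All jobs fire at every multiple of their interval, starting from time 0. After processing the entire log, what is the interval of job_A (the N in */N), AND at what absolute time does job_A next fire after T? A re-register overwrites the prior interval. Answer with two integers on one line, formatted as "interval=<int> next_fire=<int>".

Answer: interval=10 next_fire=190

Derivation:
Op 1: register job_A */18 -> active={job_A:*/18}
Op 2: register job_C */4 -> active={job_A:*/18, job_C:*/4}
Op 3: unregister job_A -> active={job_C:*/4}
Op 4: unregister job_C -> active={}
Op 5: register job_A */2 -> active={job_A:*/2}
Op 6: register job_C */13 -> active={job_A:*/2, job_C:*/13}
Op 7: unregister job_C -> active={job_A:*/2}
Op 8: register job_C */11 -> active={job_A:*/2, job_C:*/11}
Op 9: unregister job_A -> active={job_C:*/11}
Op 10: register job_A */10 -> active={job_A:*/10, job_C:*/11}
Final interval of job_A = 10
Next fire of job_A after T=189: (189//10+1)*10 = 190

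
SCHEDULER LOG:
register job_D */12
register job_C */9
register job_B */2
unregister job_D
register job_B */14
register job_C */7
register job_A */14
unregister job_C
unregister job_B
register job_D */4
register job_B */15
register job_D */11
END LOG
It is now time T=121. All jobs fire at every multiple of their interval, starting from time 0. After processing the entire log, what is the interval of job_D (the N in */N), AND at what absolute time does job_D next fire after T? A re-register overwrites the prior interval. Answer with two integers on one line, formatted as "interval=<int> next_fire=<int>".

Answer: interval=11 next_fire=132

Derivation:
Op 1: register job_D */12 -> active={job_D:*/12}
Op 2: register job_C */9 -> active={job_C:*/9, job_D:*/12}
Op 3: register job_B */2 -> active={job_B:*/2, job_C:*/9, job_D:*/12}
Op 4: unregister job_D -> active={job_B:*/2, job_C:*/9}
Op 5: register job_B */14 -> active={job_B:*/14, job_C:*/9}
Op 6: register job_C */7 -> active={job_B:*/14, job_C:*/7}
Op 7: register job_A */14 -> active={job_A:*/14, job_B:*/14, job_C:*/7}
Op 8: unregister job_C -> active={job_A:*/14, job_B:*/14}
Op 9: unregister job_B -> active={job_A:*/14}
Op 10: register job_D */4 -> active={job_A:*/14, job_D:*/4}
Op 11: register job_B */15 -> active={job_A:*/14, job_B:*/15, job_D:*/4}
Op 12: register job_D */11 -> active={job_A:*/14, job_B:*/15, job_D:*/11}
Final interval of job_D = 11
Next fire of job_D after T=121: (121//11+1)*11 = 132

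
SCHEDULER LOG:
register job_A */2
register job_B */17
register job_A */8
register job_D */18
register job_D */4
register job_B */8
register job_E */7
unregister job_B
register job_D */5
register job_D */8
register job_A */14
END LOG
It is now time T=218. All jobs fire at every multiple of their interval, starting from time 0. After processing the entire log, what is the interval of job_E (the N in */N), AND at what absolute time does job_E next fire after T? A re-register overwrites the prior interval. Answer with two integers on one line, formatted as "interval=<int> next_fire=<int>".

Answer: interval=7 next_fire=224

Derivation:
Op 1: register job_A */2 -> active={job_A:*/2}
Op 2: register job_B */17 -> active={job_A:*/2, job_B:*/17}
Op 3: register job_A */8 -> active={job_A:*/8, job_B:*/17}
Op 4: register job_D */18 -> active={job_A:*/8, job_B:*/17, job_D:*/18}
Op 5: register job_D */4 -> active={job_A:*/8, job_B:*/17, job_D:*/4}
Op 6: register job_B */8 -> active={job_A:*/8, job_B:*/8, job_D:*/4}
Op 7: register job_E */7 -> active={job_A:*/8, job_B:*/8, job_D:*/4, job_E:*/7}
Op 8: unregister job_B -> active={job_A:*/8, job_D:*/4, job_E:*/7}
Op 9: register job_D */5 -> active={job_A:*/8, job_D:*/5, job_E:*/7}
Op 10: register job_D */8 -> active={job_A:*/8, job_D:*/8, job_E:*/7}
Op 11: register job_A */14 -> active={job_A:*/14, job_D:*/8, job_E:*/7}
Final interval of job_E = 7
Next fire of job_E after T=218: (218//7+1)*7 = 224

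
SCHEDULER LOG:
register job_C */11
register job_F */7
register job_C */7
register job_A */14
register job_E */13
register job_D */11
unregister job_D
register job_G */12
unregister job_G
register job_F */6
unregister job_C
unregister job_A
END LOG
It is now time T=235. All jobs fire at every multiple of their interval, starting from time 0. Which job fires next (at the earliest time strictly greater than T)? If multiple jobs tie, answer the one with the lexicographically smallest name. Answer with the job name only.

Answer: job_F

Derivation:
Op 1: register job_C */11 -> active={job_C:*/11}
Op 2: register job_F */7 -> active={job_C:*/11, job_F:*/7}
Op 3: register job_C */7 -> active={job_C:*/7, job_F:*/7}
Op 4: register job_A */14 -> active={job_A:*/14, job_C:*/7, job_F:*/7}
Op 5: register job_E */13 -> active={job_A:*/14, job_C:*/7, job_E:*/13, job_F:*/7}
Op 6: register job_D */11 -> active={job_A:*/14, job_C:*/7, job_D:*/11, job_E:*/13, job_F:*/7}
Op 7: unregister job_D -> active={job_A:*/14, job_C:*/7, job_E:*/13, job_F:*/7}
Op 8: register job_G */12 -> active={job_A:*/14, job_C:*/7, job_E:*/13, job_F:*/7, job_G:*/12}
Op 9: unregister job_G -> active={job_A:*/14, job_C:*/7, job_E:*/13, job_F:*/7}
Op 10: register job_F */6 -> active={job_A:*/14, job_C:*/7, job_E:*/13, job_F:*/6}
Op 11: unregister job_C -> active={job_A:*/14, job_E:*/13, job_F:*/6}
Op 12: unregister job_A -> active={job_E:*/13, job_F:*/6}
  job_E: interval 13, next fire after T=235 is 247
  job_F: interval 6, next fire after T=235 is 240
Earliest = 240, winner (lex tiebreak) = job_F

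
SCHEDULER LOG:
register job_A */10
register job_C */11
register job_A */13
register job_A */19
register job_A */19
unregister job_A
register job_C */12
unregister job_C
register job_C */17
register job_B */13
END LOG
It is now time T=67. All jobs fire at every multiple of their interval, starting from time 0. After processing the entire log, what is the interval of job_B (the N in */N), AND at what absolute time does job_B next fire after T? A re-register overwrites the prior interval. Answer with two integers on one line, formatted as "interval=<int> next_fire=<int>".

Op 1: register job_A */10 -> active={job_A:*/10}
Op 2: register job_C */11 -> active={job_A:*/10, job_C:*/11}
Op 3: register job_A */13 -> active={job_A:*/13, job_C:*/11}
Op 4: register job_A */19 -> active={job_A:*/19, job_C:*/11}
Op 5: register job_A */19 -> active={job_A:*/19, job_C:*/11}
Op 6: unregister job_A -> active={job_C:*/11}
Op 7: register job_C */12 -> active={job_C:*/12}
Op 8: unregister job_C -> active={}
Op 9: register job_C */17 -> active={job_C:*/17}
Op 10: register job_B */13 -> active={job_B:*/13, job_C:*/17}
Final interval of job_B = 13
Next fire of job_B after T=67: (67//13+1)*13 = 78

Answer: interval=13 next_fire=78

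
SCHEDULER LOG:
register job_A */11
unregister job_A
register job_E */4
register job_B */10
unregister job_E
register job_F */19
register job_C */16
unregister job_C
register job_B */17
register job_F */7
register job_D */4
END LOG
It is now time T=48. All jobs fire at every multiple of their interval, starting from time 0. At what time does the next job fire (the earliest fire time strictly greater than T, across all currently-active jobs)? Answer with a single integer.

Op 1: register job_A */11 -> active={job_A:*/11}
Op 2: unregister job_A -> active={}
Op 3: register job_E */4 -> active={job_E:*/4}
Op 4: register job_B */10 -> active={job_B:*/10, job_E:*/4}
Op 5: unregister job_E -> active={job_B:*/10}
Op 6: register job_F */19 -> active={job_B:*/10, job_F:*/19}
Op 7: register job_C */16 -> active={job_B:*/10, job_C:*/16, job_F:*/19}
Op 8: unregister job_C -> active={job_B:*/10, job_F:*/19}
Op 9: register job_B */17 -> active={job_B:*/17, job_F:*/19}
Op 10: register job_F */7 -> active={job_B:*/17, job_F:*/7}
Op 11: register job_D */4 -> active={job_B:*/17, job_D:*/4, job_F:*/7}
  job_B: interval 17, next fire after T=48 is 51
  job_D: interval 4, next fire after T=48 is 52
  job_F: interval 7, next fire after T=48 is 49
Earliest fire time = 49 (job job_F)

Answer: 49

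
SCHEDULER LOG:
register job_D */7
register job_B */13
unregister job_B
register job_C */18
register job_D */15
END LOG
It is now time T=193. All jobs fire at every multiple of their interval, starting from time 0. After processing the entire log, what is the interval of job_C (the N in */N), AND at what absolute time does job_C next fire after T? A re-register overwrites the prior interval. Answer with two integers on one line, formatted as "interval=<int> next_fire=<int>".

Op 1: register job_D */7 -> active={job_D:*/7}
Op 2: register job_B */13 -> active={job_B:*/13, job_D:*/7}
Op 3: unregister job_B -> active={job_D:*/7}
Op 4: register job_C */18 -> active={job_C:*/18, job_D:*/7}
Op 5: register job_D */15 -> active={job_C:*/18, job_D:*/15}
Final interval of job_C = 18
Next fire of job_C after T=193: (193//18+1)*18 = 198

Answer: interval=18 next_fire=198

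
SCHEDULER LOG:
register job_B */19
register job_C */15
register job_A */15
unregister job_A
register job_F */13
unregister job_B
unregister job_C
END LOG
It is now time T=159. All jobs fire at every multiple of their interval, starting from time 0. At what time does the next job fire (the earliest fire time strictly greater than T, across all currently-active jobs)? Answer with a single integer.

Answer: 169

Derivation:
Op 1: register job_B */19 -> active={job_B:*/19}
Op 2: register job_C */15 -> active={job_B:*/19, job_C:*/15}
Op 3: register job_A */15 -> active={job_A:*/15, job_B:*/19, job_C:*/15}
Op 4: unregister job_A -> active={job_B:*/19, job_C:*/15}
Op 5: register job_F */13 -> active={job_B:*/19, job_C:*/15, job_F:*/13}
Op 6: unregister job_B -> active={job_C:*/15, job_F:*/13}
Op 7: unregister job_C -> active={job_F:*/13}
  job_F: interval 13, next fire after T=159 is 169
Earliest fire time = 169 (job job_F)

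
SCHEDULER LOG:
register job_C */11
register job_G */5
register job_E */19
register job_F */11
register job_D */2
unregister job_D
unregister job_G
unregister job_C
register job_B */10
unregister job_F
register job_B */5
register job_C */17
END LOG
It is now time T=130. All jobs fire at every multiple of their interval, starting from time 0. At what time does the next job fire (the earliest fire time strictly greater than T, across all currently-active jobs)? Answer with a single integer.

Answer: 133

Derivation:
Op 1: register job_C */11 -> active={job_C:*/11}
Op 2: register job_G */5 -> active={job_C:*/11, job_G:*/5}
Op 3: register job_E */19 -> active={job_C:*/11, job_E:*/19, job_G:*/5}
Op 4: register job_F */11 -> active={job_C:*/11, job_E:*/19, job_F:*/11, job_G:*/5}
Op 5: register job_D */2 -> active={job_C:*/11, job_D:*/2, job_E:*/19, job_F:*/11, job_G:*/5}
Op 6: unregister job_D -> active={job_C:*/11, job_E:*/19, job_F:*/11, job_G:*/5}
Op 7: unregister job_G -> active={job_C:*/11, job_E:*/19, job_F:*/11}
Op 8: unregister job_C -> active={job_E:*/19, job_F:*/11}
Op 9: register job_B */10 -> active={job_B:*/10, job_E:*/19, job_F:*/11}
Op 10: unregister job_F -> active={job_B:*/10, job_E:*/19}
Op 11: register job_B */5 -> active={job_B:*/5, job_E:*/19}
Op 12: register job_C */17 -> active={job_B:*/5, job_C:*/17, job_E:*/19}
  job_B: interval 5, next fire after T=130 is 135
  job_C: interval 17, next fire after T=130 is 136
  job_E: interval 19, next fire after T=130 is 133
Earliest fire time = 133 (job job_E)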